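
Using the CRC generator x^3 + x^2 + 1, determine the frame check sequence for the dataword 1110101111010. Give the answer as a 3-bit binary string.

Append 3 zeros: 1110101111010000. Divide by 1101 (XOR where the leading bit is 1):
  pos 0: 1110 XOR 1101 = 0011
  pos 2: 1110 XOR 1101 = 0011
  pos 4: 1111 XOR 1101 = 0010
  pos 6: 1011 XOR 1101 = 0110
  pos 7: 1100 XOR 1101 = 0001
  pos 10: 1100 XOR 1101 = 0001
Remainder (last 3 bits) = 100. This is the CRC / FCS.

100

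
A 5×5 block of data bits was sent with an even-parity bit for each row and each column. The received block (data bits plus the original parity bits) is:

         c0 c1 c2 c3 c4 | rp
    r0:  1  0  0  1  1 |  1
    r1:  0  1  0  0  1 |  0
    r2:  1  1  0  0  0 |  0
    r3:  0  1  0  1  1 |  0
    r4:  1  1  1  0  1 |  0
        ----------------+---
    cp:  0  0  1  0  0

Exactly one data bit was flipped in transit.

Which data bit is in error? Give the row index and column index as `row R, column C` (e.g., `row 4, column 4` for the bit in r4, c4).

Recompute each row's even parity and compare to rp:
  r0: data parity 1, sent rp 1 → ok
  r1: data parity 0, sent rp 0 → ok
  r2: data parity 0, sent rp 0 → ok
  r3: data parity 1, sent rp 0 → mismatch
  r4: data parity 0, sent rp 0 → ok
Recompute each column's even parity and compare to cp:
  c0: data parity 1, sent cp 0 → mismatch
  c1: data parity 0, sent cp 0 → ok
  c2: data parity 1, sent cp 1 → ok
  c3: data parity 0, sent cp 0 → ok
  c4: data parity 0, sent cp 0 → ok
Exactly one row (r3) and one column (c0) fail → the flipped bit is at their intersection.

row 3, column 0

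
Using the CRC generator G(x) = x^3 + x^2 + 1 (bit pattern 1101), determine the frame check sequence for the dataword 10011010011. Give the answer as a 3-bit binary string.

Append 3 zeros: 10011010011000. Divide by 1101 (XOR where the leading bit is 1):
  pos 0: 1001 XOR 1101 = 0100
  pos 1: 1001 XOR 1101 = 0100
  pos 2: 1000 XOR 1101 = 0101
  pos 3: 1011 XOR 1101 = 0110
  pos 4: 1100 XOR 1101 = 0001
  pos 7: 1011 XOR 1101 = 0110
  pos 8: 1100 XOR 1101 = 0001
Remainder (last 3 bits) = 100. This is the CRC / FCS.

100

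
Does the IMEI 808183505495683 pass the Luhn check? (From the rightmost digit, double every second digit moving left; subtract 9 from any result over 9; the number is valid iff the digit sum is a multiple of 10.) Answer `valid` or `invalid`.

invalid

From the right, keep odd positions and double even positions (subtract 9 from any doubled value over 9):
  doubled (positions 2,4,...): 7 1 8 0 6 2 0 → sum 24
  kept (positions 1,3,...): 3 6 9 5 5 8 8 8 → sum 52
Total = 76.
76 mod 10 = 6, so the number is invalid.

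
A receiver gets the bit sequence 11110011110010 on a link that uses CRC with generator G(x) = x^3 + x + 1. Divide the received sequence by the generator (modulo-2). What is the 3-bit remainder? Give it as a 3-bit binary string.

Modulo-2 division of 11110011110010 by 1011:
  pos 0: 1111 XOR 1011 = 0100
  pos 1: 1000 XOR 1011 = 0011
  pos 3: 1101 XOR 1011 = 0110
  pos 4: 1101 XOR 1011 = 0110
  pos 5: 1101 XOR 1011 = 0110
  pos 6: 1101 XOR 1011 = 0110
  pos 7: 1100 XOR 1011 = 0111
  pos 8: 1110 XOR 1011 = 0101
  pos 9: 1011 XOR 1011 = 0000
Remainder = 000 (zero — the frame passes the CRC check).

000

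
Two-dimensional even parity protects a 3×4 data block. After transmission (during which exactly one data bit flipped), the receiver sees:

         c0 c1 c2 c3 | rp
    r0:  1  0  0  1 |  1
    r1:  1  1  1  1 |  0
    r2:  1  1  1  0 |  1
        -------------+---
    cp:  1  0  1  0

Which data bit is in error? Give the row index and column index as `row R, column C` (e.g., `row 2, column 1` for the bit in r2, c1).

row 0, column 2

Recompute each row's even parity and compare to rp:
  r0: data parity 0, sent rp 1 → mismatch
  r1: data parity 0, sent rp 0 → ok
  r2: data parity 1, sent rp 1 → ok
Recompute each column's even parity and compare to cp:
  c0: data parity 1, sent cp 1 → ok
  c1: data parity 0, sent cp 0 → ok
  c2: data parity 0, sent cp 1 → mismatch
  c3: data parity 0, sent cp 0 → ok
Exactly one row (r0) and one column (c2) fail → the flipped bit is at their intersection.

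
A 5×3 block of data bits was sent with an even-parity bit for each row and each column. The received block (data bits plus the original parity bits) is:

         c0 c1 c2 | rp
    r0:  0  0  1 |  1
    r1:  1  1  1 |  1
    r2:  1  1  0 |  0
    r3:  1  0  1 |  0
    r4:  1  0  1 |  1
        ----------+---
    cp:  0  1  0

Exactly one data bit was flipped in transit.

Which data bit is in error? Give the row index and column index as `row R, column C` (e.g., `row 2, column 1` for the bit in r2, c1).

Recompute each row's even parity and compare to rp:
  r0: data parity 1, sent rp 1 → ok
  r1: data parity 1, sent rp 1 → ok
  r2: data parity 0, sent rp 0 → ok
  r3: data parity 0, sent rp 0 → ok
  r4: data parity 0, sent rp 1 → mismatch
Recompute each column's even parity and compare to cp:
  c0: data parity 0, sent cp 0 → ok
  c1: data parity 0, sent cp 1 → mismatch
  c2: data parity 0, sent cp 0 → ok
Exactly one row (r4) and one column (c1) fail → the flipped bit is at their intersection.

row 4, column 1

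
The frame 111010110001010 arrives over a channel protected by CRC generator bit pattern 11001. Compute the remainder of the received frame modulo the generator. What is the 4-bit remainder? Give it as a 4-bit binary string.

Modulo-2 division of 111010110001010 by 11001:
  pos 0: 11101 XOR 11001 = 00100
  pos 2: 10001 XOR 11001 = 01000
  pos 3: 10001 XOR 11001 = 01000
  pos 4: 10000 XOR 11001 = 01001
  pos 5: 10010 XOR 11001 = 01011
  pos 6: 10110 XOR 11001 = 01111
  pos 7: 11111 XOR 11001 = 00110
  pos 9: 11001 XOR 11001 = 00000
Remainder = 0000 (zero — the frame passes the CRC check).

0000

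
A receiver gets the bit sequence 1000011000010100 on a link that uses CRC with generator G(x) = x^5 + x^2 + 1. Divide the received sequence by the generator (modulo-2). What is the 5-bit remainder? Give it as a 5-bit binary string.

00000

Modulo-2 division of 1000011000010100 by 100101:
  pos 0: 100001 XOR 100101 = 000100
  pos 3: 100100 XOR 100101 = 000001
  pos 8: 100101 XOR 100101 = 000000
Remainder = 00000 (zero — the frame passes the CRC check).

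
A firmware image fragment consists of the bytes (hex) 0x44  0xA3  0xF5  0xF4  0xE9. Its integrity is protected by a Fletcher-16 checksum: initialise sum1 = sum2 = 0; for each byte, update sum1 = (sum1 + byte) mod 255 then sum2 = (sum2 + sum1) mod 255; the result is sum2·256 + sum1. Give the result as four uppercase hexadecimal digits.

99BC

Running sums (mod 255):
  after byte 0 (0x44): sum1=68, sum2=68
  after byte 1 (0xA3): sum1=231, sum2=44
  after byte 2 (0xF5): sum1=221, sum2=10
  after byte 3 (0xF4): sum1=210, sum2=220
  after byte 4 (0xE9): sum1=188, sum2=153
Checksum = sum2·256 + sum1 = 153·256 + 188 = 39356 = 0x99BC.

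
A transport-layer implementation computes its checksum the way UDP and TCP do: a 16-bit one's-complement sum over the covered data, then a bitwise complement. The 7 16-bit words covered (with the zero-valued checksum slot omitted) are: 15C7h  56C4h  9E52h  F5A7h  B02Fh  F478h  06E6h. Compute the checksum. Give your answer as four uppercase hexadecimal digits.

One's-complement addition (fold any carry out of bit 15 back into bit 0):
  0x15C7 + 0x56C4 = 0x06C8B
  0x6C8B + 0x9E52 = 0x10ADD → wrap carry → 0x0ADE
  0x0ADE + 0xF5A7 = 0x10085 → wrap carry → 0x0086
  0x0086 + 0xB02F = 0x0B0B5
  0xB0B5 + 0xF478 = 0x1A52D → wrap carry → 0xA52E
  0xA52E + 0x06E6 = 0x0AC14
One's-complement sum = 0xAC14.
Checksum = ~0xAC14 & 0xFFFF = 0x53EB.

53EB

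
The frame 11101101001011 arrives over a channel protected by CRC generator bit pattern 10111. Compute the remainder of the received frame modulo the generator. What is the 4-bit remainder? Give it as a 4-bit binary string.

Modulo-2 division of 11101101001011 by 10111:
  pos 0: 11101 XOR 10111 = 01010
  pos 1: 10101 XOR 10111 = 00010
  pos 4: 10010 XOR 10111 = 00101
  pos 6: 10101 XOR 10111 = 00010
  pos 9: 10011 XOR 10111 = 00100
Remainder = 0100 (nonzero — an error is detected).

0100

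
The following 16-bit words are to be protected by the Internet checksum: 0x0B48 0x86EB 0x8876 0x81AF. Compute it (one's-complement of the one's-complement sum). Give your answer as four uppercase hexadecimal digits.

63A6

One's-complement addition (fold any carry out of bit 15 back into bit 0):
  0x0B48 + 0x86EB = 0x09233
  0x9233 + 0x8876 = 0x11AA9 → wrap carry → 0x1AAA
  0x1AAA + 0x81AF = 0x09C59
One's-complement sum = 0x9C59.
Checksum = ~0x9C59 & 0xFFFF = 0x63A6.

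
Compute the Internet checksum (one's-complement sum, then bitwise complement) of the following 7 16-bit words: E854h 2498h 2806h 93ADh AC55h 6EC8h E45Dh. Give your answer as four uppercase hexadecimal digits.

37E3

One's-complement addition (fold any carry out of bit 15 back into bit 0):
  0xE854 + 0x2498 = 0x10CEC → wrap carry → 0x0CED
  0x0CED + 0x2806 = 0x034F3
  0x34F3 + 0x93AD = 0x0C8A0
  0xC8A0 + 0xAC55 = 0x174F5 → wrap carry → 0x74F6
  0x74F6 + 0x6EC8 = 0x0E3BE
  0xE3BE + 0xE45D = 0x1C81B → wrap carry → 0xC81C
One's-complement sum = 0xC81C.
Checksum = ~0xC81C & 0xFFFF = 0x37E3.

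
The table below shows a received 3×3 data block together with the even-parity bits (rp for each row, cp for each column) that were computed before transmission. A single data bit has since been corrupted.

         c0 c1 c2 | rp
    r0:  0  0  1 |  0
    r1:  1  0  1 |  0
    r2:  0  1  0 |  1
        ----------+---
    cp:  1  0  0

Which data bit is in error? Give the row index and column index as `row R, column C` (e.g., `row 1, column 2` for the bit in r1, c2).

row 0, column 1

Recompute each row's even parity and compare to rp:
  r0: data parity 1, sent rp 0 → mismatch
  r1: data parity 0, sent rp 0 → ok
  r2: data parity 1, sent rp 1 → ok
Recompute each column's even parity and compare to cp:
  c0: data parity 1, sent cp 1 → ok
  c1: data parity 1, sent cp 0 → mismatch
  c2: data parity 0, sent cp 0 → ok
Exactly one row (r0) and one column (c1) fail → the flipped bit is at their intersection.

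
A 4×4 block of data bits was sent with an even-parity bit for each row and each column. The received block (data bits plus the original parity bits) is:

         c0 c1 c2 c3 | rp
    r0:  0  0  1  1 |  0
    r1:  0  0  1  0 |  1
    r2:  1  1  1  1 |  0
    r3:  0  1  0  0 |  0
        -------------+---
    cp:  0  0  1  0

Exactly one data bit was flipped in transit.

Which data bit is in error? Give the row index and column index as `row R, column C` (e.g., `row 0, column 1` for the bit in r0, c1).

Recompute each row's even parity and compare to rp:
  r0: data parity 0, sent rp 0 → ok
  r1: data parity 1, sent rp 1 → ok
  r2: data parity 0, sent rp 0 → ok
  r3: data parity 1, sent rp 0 → mismatch
Recompute each column's even parity and compare to cp:
  c0: data parity 1, sent cp 0 → mismatch
  c1: data parity 0, sent cp 0 → ok
  c2: data parity 1, sent cp 1 → ok
  c3: data parity 0, sent cp 0 → ok
Exactly one row (r3) and one column (c0) fail → the flipped bit is at their intersection.

row 3, column 0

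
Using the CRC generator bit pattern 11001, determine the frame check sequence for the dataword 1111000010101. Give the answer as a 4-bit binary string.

0001

Append 4 zeros: 11110000101010000. Divide by 11001 (XOR where the leading bit is 1):
  pos 0: 11110 XOR 11001 = 00111
  pos 2: 11100 XOR 11001 = 00101
  pos 4: 10101 XOR 11001 = 01100
  pos 5: 11000 XOR 11001 = 00001
  pos 9: 11010 XOR 11001 = 00011
  pos 12: 11000 XOR 11001 = 00001
Remainder (last 4 bits) = 0001. This is the CRC / FCS.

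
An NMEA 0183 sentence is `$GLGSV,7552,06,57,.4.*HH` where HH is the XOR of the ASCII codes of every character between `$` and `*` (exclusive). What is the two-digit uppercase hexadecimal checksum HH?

XOR the ASCII codes of the payload characters:
  'G' = 0x47 → acc = 0x47
  'L' = 0x4C → acc = 0x0B
  'G' = 0x47 → acc = 0x4C
  'S' = 0x53 → acc = 0x1F
  'V' = 0x56 → acc = 0x49
  ',' = 0x2C → acc = 0x65
  '7' = 0x37 → acc = 0x52
  '5' = 0x35 → acc = 0x67
  '5' = 0x35 → acc = 0x52
  '2' = 0x32 → acc = 0x60
  ',' = 0x2C → acc = 0x4C
  '0' = 0x30 → acc = 0x7C
  '6' = 0x36 → acc = 0x4A
  ',' = 0x2C → acc = 0x66
  '5' = 0x35 → acc = 0x53
  '7' = 0x37 → acc = 0x64
  ',' = 0x2C → acc = 0x48
  '.' = 0x2E → acc = 0x66
  '4' = 0x34 → acc = 0x52
  '.' = 0x2E → acc = 0x7C
Checksum = 0x7C.

7C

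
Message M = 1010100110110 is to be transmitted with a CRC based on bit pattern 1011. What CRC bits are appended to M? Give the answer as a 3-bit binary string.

Append 3 zeros: 1010100110110000. Divide by 1011 (XOR where the leading bit is 1):
  pos 0: 1010 XOR 1011 = 0001
  pos 3: 1100 XOR 1011 = 0111
  pos 4: 1111 XOR 1011 = 0100
  pos 5: 1001 XOR 1011 = 0010
  pos 7: 1001 XOR 1011 = 0010
  pos 9: 1010 XOR 1011 = 0001
  pos 12: 1000 XOR 1011 = 0011
Remainder (last 3 bits) = 011. This is the CRC / FCS.

011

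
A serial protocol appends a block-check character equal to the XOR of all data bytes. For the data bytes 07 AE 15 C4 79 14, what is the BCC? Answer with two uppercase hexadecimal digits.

15

XOR the bytes together:
  start with 0x07
  0x07 ⊕ 0xAE = 0xA9
  0xA9 ⊕ 0x15 = 0xBC
  0xBC ⊕ 0xC4 = 0x78
  0x78 ⊕ 0x79 = 0x01
  0x01 ⊕ 0x14 = 0x15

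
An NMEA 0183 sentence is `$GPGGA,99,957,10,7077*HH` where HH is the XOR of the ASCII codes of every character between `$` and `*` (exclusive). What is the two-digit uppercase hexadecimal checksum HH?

XOR the ASCII codes of the payload characters:
  'G' = 0x47 → acc = 0x47
  'P' = 0x50 → acc = 0x17
  'G' = 0x47 → acc = 0x50
  'G' = 0x47 → acc = 0x17
  'A' = 0x41 → acc = 0x56
  ',' = 0x2C → acc = 0x7A
  '9' = 0x39 → acc = 0x43
  '9' = 0x39 → acc = 0x7A
  ',' = 0x2C → acc = 0x56
  '9' = 0x39 → acc = 0x6F
  '5' = 0x35 → acc = 0x5A
  '7' = 0x37 → acc = 0x6D
  ',' = 0x2C → acc = 0x41
  '1' = 0x31 → acc = 0x70
  '0' = 0x30 → acc = 0x40
  ',' = 0x2C → acc = 0x6C
  '7' = 0x37 → acc = 0x5B
  '0' = 0x30 → acc = 0x6B
  '7' = 0x37 → acc = 0x5C
  '7' = 0x37 → acc = 0x6B
Checksum = 0x6B.

6B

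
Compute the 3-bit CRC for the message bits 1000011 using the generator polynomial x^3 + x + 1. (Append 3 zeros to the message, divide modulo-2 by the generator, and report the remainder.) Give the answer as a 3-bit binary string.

001

Append 3 zeros: 1000011000. Divide by 1011 (XOR where the leading bit is 1):
  pos 0: 1000 XOR 1011 = 0011
  pos 2: 1101 XOR 1011 = 0110
  pos 3: 1101 XOR 1011 = 0110
  pos 4: 1100 XOR 1011 = 0111
  pos 5: 1110 XOR 1011 = 0101
  pos 6: 1010 XOR 1011 = 0001
Remainder (last 3 bits) = 001. This is the CRC / FCS.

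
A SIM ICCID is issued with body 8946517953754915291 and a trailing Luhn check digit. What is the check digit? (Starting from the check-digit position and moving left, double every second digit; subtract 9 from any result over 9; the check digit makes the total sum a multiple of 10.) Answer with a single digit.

Partial digits right→left: 1 9 2 5 1 9 4 5 7 3 5 9 7 1 5 6 4 9 8
Double every second digit counting from the check-digit position (so the 1st, 3rd, 5th, ... of the partial from the right).
  doubled (with −9 where >9): 2 4 2 8 5 1 5 1 8 7 → sum 43
  kept as-is: 9 5 9 5 3 9 1 6 9 → sum 56
Total = 43 + 56 = 99.
Check digit = (10 − (99 mod 10)) mod 10 = 1.

1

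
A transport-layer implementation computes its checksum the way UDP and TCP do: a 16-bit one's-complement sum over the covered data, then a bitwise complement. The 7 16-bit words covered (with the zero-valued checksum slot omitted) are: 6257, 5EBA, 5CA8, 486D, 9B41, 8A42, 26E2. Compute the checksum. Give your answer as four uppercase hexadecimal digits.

One's-complement addition (fold any carry out of bit 15 back into bit 0):
  0x6257 + 0x5EBA = 0x0C111
  0xC111 + 0x5CA8 = 0x11DB9 → wrap carry → 0x1DBA
  0x1DBA + 0x486D = 0x06627
  0x6627 + 0x9B41 = 0x10168 → wrap carry → 0x0169
  0x0169 + 0x8A42 = 0x08BAB
  0x8BAB + 0x26E2 = 0x0B28D
One's-complement sum = 0xB28D.
Checksum = ~0xB28D & 0xFFFF = 0x4D72.

4D72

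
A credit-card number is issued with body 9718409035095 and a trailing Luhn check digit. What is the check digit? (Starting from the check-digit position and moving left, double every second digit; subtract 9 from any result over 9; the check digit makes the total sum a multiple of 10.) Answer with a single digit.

Partial digits right→left: 5 9 0 5 3 0 9 0 4 8 1 7 9
Double every second digit counting from the check-digit position (so the 1st, 3rd, 5th, ... of the partial from the right).
  doubled (with −9 where >9): 1 0 6 9 8 2 9 → sum 35
  kept as-is: 9 5 0 0 8 7 → sum 29
Total = 35 + 29 = 64.
Check digit = (10 − (64 mod 10)) mod 10 = 6.

6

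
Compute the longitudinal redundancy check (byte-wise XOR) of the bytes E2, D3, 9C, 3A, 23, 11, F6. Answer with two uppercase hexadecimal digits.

53

XOR the bytes together:
  start with 0xE2
  0xE2 ⊕ 0xD3 = 0x31
  0x31 ⊕ 0x9C = 0xAD
  0xAD ⊕ 0x3A = 0x97
  0x97 ⊕ 0x23 = 0xB4
  0xB4 ⊕ 0x11 = 0xA5
  0xA5 ⊕ 0xF6 = 0x53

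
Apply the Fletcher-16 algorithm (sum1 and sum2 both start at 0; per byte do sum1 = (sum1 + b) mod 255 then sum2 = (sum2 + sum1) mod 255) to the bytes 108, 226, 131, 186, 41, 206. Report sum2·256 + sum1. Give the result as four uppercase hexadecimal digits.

Running sums (mod 255):
  after byte 0 (108): sum1=108, sum2=108
  after byte 1 (226): sum1=79, sum2=187
  after byte 2 (131): sum1=210, sum2=142
  after byte 3 (186): sum1=141, sum2=28
  after byte 4 (41): sum1=182, sum2=210
  after byte 5 (206): sum1=133, sum2=88
Checksum = sum2·256 + sum1 = 88·256 + 133 = 22661 = 0x5885.

5885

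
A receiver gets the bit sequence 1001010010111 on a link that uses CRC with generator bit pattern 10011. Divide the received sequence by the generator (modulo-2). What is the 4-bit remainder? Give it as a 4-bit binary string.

Modulo-2 division of 1001010010111 by 10011:
  pos 0: 10010 XOR 10011 = 00001
  pos 4: 11001 XOR 10011 = 01010
  pos 5: 10100 XOR 10011 = 00111
  pos 7: 11111 XOR 10011 = 01100
  pos 8: 11001 XOR 10011 = 01010
Remainder = 1010 (nonzero — an error is detected).

1010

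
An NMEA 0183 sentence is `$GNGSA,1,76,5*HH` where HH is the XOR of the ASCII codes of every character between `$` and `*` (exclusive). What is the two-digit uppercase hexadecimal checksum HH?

75

XOR the ASCII codes of the payload characters:
  'G' = 0x47 → acc = 0x47
  'N' = 0x4E → acc = 0x09
  'G' = 0x47 → acc = 0x4E
  'S' = 0x53 → acc = 0x1D
  'A' = 0x41 → acc = 0x5C
  ',' = 0x2C → acc = 0x70
  '1' = 0x31 → acc = 0x41
  ',' = 0x2C → acc = 0x6D
  '7' = 0x37 → acc = 0x5A
  '6' = 0x36 → acc = 0x6C
  ',' = 0x2C → acc = 0x40
  '5' = 0x35 → acc = 0x75
Checksum = 0x75.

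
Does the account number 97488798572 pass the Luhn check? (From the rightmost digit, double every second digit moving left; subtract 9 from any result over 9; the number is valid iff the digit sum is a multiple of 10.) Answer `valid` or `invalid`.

invalid

From the right, keep odd positions and double even positions (subtract 9 from any doubled value over 9):
  doubled (positions 2,4,...): 5 7 5 7 5 → sum 29
  kept (positions 1,3,...): 2 5 9 8 4 9 → sum 37
Total = 66.
66 mod 10 = 6, so the number is invalid.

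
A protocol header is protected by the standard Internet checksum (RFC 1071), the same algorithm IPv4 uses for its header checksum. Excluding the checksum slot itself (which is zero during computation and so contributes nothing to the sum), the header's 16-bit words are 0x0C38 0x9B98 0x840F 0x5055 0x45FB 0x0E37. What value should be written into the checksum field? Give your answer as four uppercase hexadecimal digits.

2F98

One's-complement addition (fold any carry out of bit 15 back into bit 0):
  0x0C38 + 0x9B98 = 0x0A7D0
  0xA7D0 + 0x840F = 0x12BDF → wrap carry → 0x2BE0
  0x2BE0 + 0x5055 = 0x07C35
  0x7C35 + 0x45FB = 0x0C230
  0xC230 + 0x0E37 = 0x0D067
One's-complement sum = 0xD067.
Checksum = ~0xD067 & 0xFFFF = 0x2F98.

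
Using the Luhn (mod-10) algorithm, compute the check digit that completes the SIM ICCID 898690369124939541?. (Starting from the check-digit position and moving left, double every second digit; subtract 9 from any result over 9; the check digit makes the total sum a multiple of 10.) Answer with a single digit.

Partial digits right→left: 1 4 5 9 3 9 4 2 1 9 6 3 0 9 6 8 9 8
Double every second digit counting from the check-digit position (so the 1st, 3rd, 5th, ... of the partial from the right).
  doubled (with −9 where >9): 2 1 6 8 2 3 0 3 9 → sum 34
  kept as-is: 4 9 9 2 9 3 9 8 8 → sum 61
Total = 34 + 61 = 95.
Check digit = (10 − (95 mod 10)) mod 10 = 5.

5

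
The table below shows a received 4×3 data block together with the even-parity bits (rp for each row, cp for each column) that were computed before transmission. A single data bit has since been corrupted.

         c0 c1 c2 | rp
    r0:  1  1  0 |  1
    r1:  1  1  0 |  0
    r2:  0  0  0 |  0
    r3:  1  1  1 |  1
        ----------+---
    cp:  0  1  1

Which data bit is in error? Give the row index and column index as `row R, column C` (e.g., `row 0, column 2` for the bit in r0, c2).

row 0, column 0

Recompute each row's even parity and compare to rp:
  r0: data parity 0, sent rp 1 → mismatch
  r1: data parity 0, sent rp 0 → ok
  r2: data parity 0, sent rp 0 → ok
  r3: data parity 1, sent rp 1 → ok
Recompute each column's even parity and compare to cp:
  c0: data parity 1, sent cp 0 → mismatch
  c1: data parity 1, sent cp 1 → ok
  c2: data parity 1, sent cp 1 → ok
Exactly one row (r0) and one column (c0) fail → the flipped bit is at their intersection.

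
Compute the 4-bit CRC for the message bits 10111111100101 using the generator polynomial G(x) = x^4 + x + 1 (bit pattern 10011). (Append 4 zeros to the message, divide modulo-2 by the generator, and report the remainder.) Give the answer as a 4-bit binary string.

Append 4 zeros: 101111111001010000. Divide by 10011 (XOR where the leading bit is 1):
  pos 0: 10111 XOR 10011 = 00100
  pos 2: 10011 XOR 10011 = 00000
  pos 7: 11001 XOR 10011 = 01010
  pos 8: 10100 XOR 10011 = 00111
  pos 10: 11110 XOR 10011 = 01101
  pos 11: 11010 XOR 10011 = 01001
  pos 12: 10010 XOR 10011 = 00001
Remainder (last 4 bits) = 0010. This is the CRC / FCS.

0010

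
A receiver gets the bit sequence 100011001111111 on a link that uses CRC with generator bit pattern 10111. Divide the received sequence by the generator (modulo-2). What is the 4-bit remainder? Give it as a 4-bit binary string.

0000

Modulo-2 division of 100011001111111 by 10111:
  pos 0: 10001 XOR 10111 = 00110
  pos 2: 11010 XOR 10111 = 01101
  pos 3: 11010 XOR 10111 = 01101
  pos 4: 11011 XOR 10111 = 01100
  pos 5: 11001 XOR 10111 = 01110
  pos 6: 11101 XOR 10111 = 01010
  pos 7: 10101 XOR 10111 = 00010
  pos 10: 10111 XOR 10111 = 00000
Remainder = 0000 (zero — the frame passes the CRC check).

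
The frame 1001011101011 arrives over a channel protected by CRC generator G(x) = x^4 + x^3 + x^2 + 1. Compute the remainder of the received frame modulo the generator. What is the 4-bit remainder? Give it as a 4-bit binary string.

Modulo-2 division of 1001011101011 by 11101:
  pos 0: 10010 XOR 11101 = 01111
  pos 1: 11111 XOR 11101 = 00010
  pos 4: 10110 XOR 11101 = 01011
  pos 5: 10111 XOR 11101 = 01010
  pos 6: 10100 XOR 11101 = 01001
  pos 7: 10011 XOR 11101 = 01110
  pos 8: 11101 XOR 11101 = 00000
Remainder = 0000 (zero — the frame passes the CRC check).

0000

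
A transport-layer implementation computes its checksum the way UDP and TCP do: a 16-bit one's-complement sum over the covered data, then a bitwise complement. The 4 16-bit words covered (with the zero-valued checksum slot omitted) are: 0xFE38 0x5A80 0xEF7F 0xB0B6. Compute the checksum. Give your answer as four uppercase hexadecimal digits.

0710

One's-complement addition (fold any carry out of bit 15 back into bit 0):
  0xFE38 + 0x5A80 = 0x158B8 → wrap carry → 0x58B9
  0x58B9 + 0xEF7F = 0x14838 → wrap carry → 0x4839
  0x4839 + 0xB0B6 = 0x0F8EF
One's-complement sum = 0xF8EF.
Checksum = ~0xF8EF & 0xFFFF = 0x0710.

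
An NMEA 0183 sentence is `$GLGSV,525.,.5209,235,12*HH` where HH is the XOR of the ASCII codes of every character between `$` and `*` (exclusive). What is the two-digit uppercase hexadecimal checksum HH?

XOR the ASCII codes of the payload characters:
  'G' = 0x47 → acc = 0x47
  'L' = 0x4C → acc = 0x0B
  'G' = 0x47 → acc = 0x4C
  'S' = 0x53 → acc = 0x1F
  'V' = 0x56 → acc = 0x49
  ',' = 0x2C → acc = 0x65
  '5' = 0x35 → acc = 0x50
  '2' = 0x32 → acc = 0x62
  '5' = 0x35 → acc = 0x57
  '.' = 0x2E → acc = 0x79
  ',' = 0x2C → acc = 0x55
  '.' = 0x2E → acc = 0x7B
  '5' = 0x35 → acc = 0x4E
  '2' = 0x32 → acc = 0x7C
  '0' = 0x30 → acc = 0x4C
  '9' = 0x39 → acc = 0x75
  ',' = 0x2C → acc = 0x59
  '2' = 0x32 → acc = 0x6B
  '3' = 0x33 → acc = 0x58
  '5' = 0x35 → acc = 0x6D
  ',' = 0x2C → acc = 0x41
  '1' = 0x31 → acc = 0x70
  '2' = 0x32 → acc = 0x42
Checksum = 0x42.

42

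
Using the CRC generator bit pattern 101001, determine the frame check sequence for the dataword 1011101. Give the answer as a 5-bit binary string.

Append 5 zeros: 101110100000. Divide by 101001 (XOR where the leading bit is 1):
  pos 0: 101110 XOR 101001 = 000111
  pos 3: 111100 XOR 101001 = 010101
  pos 4: 101010 XOR 101001 = 000011
Remainder (last 5 bits) = 01100. This is the CRC / FCS.

01100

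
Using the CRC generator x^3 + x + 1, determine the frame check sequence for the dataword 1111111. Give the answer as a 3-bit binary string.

Append 3 zeros: 1111111000. Divide by 1011 (XOR where the leading bit is 1):
  pos 0: 1111 XOR 1011 = 0100
  pos 1: 1001 XOR 1011 = 0010
  pos 3: 1011 XOR 1011 = 0000
Remainder (last 3 bits) = 000. This is the CRC / FCS.

000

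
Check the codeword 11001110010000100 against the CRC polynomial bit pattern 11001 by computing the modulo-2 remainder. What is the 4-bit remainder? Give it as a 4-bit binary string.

0100

Modulo-2 division of 11001110010000100 by 11001:
  pos 0: 11001 XOR 11001 = 00000
  pos 5: 11001 XOR 11001 = 00000
Remainder = 0100 (nonzero — an error is detected).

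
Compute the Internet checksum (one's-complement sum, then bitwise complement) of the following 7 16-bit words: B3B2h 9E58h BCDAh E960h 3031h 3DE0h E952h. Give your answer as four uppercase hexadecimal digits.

B054

One's-complement addition (fold any carry out of bit 15 back into bit 0):
  0xB3B2 + 0x9E58 = 0x1520A → wrap carry → 0x520B
  0x520B + 0xBCDA = 0x10EE5 → wrap carry → 0x0EE6
  0x0EE6 + 0xE960 = 0x0F846
  0xF846 + 0x3031 = 0x12877 → wrap carry → 0x2878
  0x2878 + 0x3DE0 = 0x06658
  0x6658 + 0xE952 = 0x14FAA → wrap carry → 0x4FAB
One's-complement sum = 0x4FAB.
Checksum = ~0x4FAB & 0xFFFF = 0xB054.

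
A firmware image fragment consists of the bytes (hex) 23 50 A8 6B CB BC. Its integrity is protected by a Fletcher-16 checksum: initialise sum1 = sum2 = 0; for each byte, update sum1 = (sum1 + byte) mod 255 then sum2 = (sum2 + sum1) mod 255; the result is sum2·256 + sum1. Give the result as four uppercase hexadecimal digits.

9D10

Running sums (mod 255):
  after byte 0 (23): sum1=35, sum2=35
  after byte 1 (50): sum1=115, sum2=150
  after byte 2 (A8): sum1=28, sum2=178
  after byte 3 (6B): sum1=135, sum2=58
  after byte 4 (CB): sum1=83, sum2=141
  after byte 5 (BC): sum1=16, sum2=157
Checksum = sum2·256 + sum1 = 157·256 + 16 = 40208 = 0x9D10.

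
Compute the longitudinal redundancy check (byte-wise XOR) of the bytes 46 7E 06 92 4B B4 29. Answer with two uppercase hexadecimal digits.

7A

XOR the bytes together:
  start with 0x46
  0x46 ⊕ 0x7E = 0x38
  0x38 ⊕ 0x06 = 0x3E
  0x3E ⊕ 0x92 = 0xAC
  0xAC ⊕ 0x4B = 0xE7
  0xE7 ⊕ 0xB4 = 0x53
  0x53 ⊕ 0x29 = 0x7A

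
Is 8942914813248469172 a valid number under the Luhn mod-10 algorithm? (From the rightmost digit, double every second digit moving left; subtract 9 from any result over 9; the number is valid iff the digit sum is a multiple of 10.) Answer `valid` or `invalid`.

invalid

From the right, keep odd positions and double even positions (subtract 9 from any doubled value over 9):
  doubled (positions 2,4,...): 5 9 8 8 6 7 2 4 9 → sum 58
  kept (positions 1,3,...): 2 1 6 8 2 1 4 9 4 8 → sum 45
Total = 103.
103 mod 10 = 3, so the number is invalid.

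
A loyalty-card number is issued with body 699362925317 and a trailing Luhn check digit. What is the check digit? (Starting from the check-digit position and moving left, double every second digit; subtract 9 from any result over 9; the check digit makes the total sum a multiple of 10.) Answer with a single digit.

0

Partial digits right→left: 7 1 3 5 2 9 2 6 3 9 9 6
Double every second digit counting from the check-digit position (so the 1st, 3rd, 5th, ... of the partial from the right).
  doubled (with −9 where >9): 5 6 4 4 6 9 → sum 34
  kept as-is: 1 5 9 6 9 6 → sum 36
Total = 34 + 36 = 70.
Check digit = (10 − (70 mod 10)) mod 10 = 0.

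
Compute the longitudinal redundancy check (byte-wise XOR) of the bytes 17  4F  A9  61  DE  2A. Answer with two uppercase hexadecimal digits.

64

XOR the bytes together:
  start with 0x17
  0x17 ⊕ 0x4F = 0x58
  0x58 ⊕ 0xA9 = 0xF1
  0xF1 ⊕ 0x61 = 0x90
  0x90 ⊕ 0xDE = 0x4E
  0x4E ⊕ 0x2A = 0x64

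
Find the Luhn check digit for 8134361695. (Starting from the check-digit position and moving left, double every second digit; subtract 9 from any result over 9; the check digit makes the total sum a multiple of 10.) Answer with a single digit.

9

Partial digits right→left: 5 9 6 1 6 3 4 3 1 8
Double every second digit counting from the check-digit position (so the 1st, 3rd, 5th, ... of the partial from the right).
  doubled (with −9 where >9): 1 3 3 8 2 → sum 17
  kept as-is: 9 1 3 3 8 → sum 24
Total = 17 + 24 = 41.
Check digit = (10 − (41 mod 10)) mod 10 = 9.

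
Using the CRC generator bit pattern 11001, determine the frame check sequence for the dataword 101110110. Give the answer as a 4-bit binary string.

Append 4 zeros: 1011101100000. Divide by 11001 (XOR where the leading bit is 1):
  pos 0: 10111 XOR 11001 = 01110
  pos 1: 11100 XOR 11001 = 00101
  pos 3: 10111 XOR 11001 = 01110
  pos 4: 11100 XOR 11001 = 00101
  pos 6: 10100 XOR 11001 = 01101
  pos 7: 11010 XOR 11001 = 00011
Remainder (last 4 bits) = 0110. This is the CRC / FCS.

0110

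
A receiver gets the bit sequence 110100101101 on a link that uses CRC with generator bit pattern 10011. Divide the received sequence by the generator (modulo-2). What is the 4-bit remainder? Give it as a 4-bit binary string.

0111

Modulo-2 division of 110100101101 by 10011:
  pos 0: 11010 XOR 10011 = 01001
  pos 1: 10010 XOR 10011 = 00001
  pos 5: 11011 XOR 10011 = 01000
  pos 6: 10000 XOR 10011 = 00011
Remainder = 0111 (nonzero — an error is detected).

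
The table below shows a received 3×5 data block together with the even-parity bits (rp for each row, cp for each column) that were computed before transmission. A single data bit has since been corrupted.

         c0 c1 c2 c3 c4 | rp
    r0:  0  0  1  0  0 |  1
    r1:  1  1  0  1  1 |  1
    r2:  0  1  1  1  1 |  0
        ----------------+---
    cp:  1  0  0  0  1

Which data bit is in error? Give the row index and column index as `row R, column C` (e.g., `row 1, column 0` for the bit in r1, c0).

Recompute each row's even parity and compare to rp:
  r0: data parity 1, sent rp 1 → ok
  r1: data parity 0, sent rp 1 → mismatch
  r2: data parity 0, sent rp 0 → ok
Recompute each column's even parity and compare to cp:
  c0: data parity 1, sent cp 1 → ok
  c1: data parity 0, sent cp 0 → ok
  c2: data parity 0, sent cp 0 → ok
  c3: data parity 0, sent cp 0 → ok
  c4: data parity 0, sent cp 1 → mismatch
Exactly one row (r1) and one column (c4) fail → the flipped bit is at their intersection.

row 1, column 4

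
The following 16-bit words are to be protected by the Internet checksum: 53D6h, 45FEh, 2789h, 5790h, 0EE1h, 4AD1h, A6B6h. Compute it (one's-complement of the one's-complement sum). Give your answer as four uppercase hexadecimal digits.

E6A8

One's-complement addition (fold any carry out of bit 15 back into bit 0):
  0x53D6 + 0x45FE = 0x099D4
  0x99D4 + 0x2789 = 0x0C15D
  0xC15D + 0x5790 = 0x118ED → wrap carry → 0x18EE
  0x18EE + 0x0EE1 = 0x027CF
  0x27CF + 0x4AD1 = 0x072A0
  0x72A0 + 0xA6B6 = 0x11956 → wrap carry → 0x1957
One's-complement sum = 0x1957.
Checksum = ~0x1957 & 0xFFFF = 0xE6A8.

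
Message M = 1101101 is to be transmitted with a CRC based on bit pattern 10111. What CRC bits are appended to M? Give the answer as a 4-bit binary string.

Append 4 zeros: 11011010000. Divide by 10111 (XOR where the leading bit is 1):
  pos 0: 11011 XOR 10111 = 01100
  pos 1: 11000 XOR 10111 = 01111
  pos 2: 11111 XOR 10111 = 01000
  pos 3: 10000 XOR 10111 = 00111
  pos 5: 11100 XOR 10111 = 01011
  pos 6: 10110 XOR 10111 = 00001
Remainder (last 4 bits) = 0001. This is the CRC / FCS.

0001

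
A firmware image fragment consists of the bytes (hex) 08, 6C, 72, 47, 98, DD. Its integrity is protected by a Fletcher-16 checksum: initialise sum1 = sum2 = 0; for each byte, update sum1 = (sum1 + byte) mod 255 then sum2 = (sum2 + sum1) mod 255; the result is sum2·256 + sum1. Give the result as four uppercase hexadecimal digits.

Running sums (mod 255):
  after byte 0 (08): sum1=8, sum2=8
  after byte 1 (6C): sum1=116, sum2=124
  after byte 2 (72): sum1=230, sum2=99
  after byte 3 (47): sum1=46, sum2=145
  after byte 4 (98): sum1=198, sum2=88
  after byte 5 (DD): sum1=164, sum2=252
Checksum = sum2·256 + sum1 = 252·256 + 164 = 64676 = 0xFCA4.

FCA4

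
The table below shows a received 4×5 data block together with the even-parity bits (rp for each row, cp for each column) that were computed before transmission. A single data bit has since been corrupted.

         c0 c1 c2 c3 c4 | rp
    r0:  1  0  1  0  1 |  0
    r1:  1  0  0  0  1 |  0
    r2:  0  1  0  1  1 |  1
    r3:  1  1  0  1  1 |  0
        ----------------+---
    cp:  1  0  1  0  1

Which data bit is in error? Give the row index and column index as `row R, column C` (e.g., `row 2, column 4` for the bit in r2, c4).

Recompute each row's even parity and compare to rp:
  r0: data parity 1, sent rp 0 → mismatch
  r1: data parity 0, sent rp 0 → ok
  r2: data parity 1, sent rp 1 → ok
  r3: data parity 0, sent rp 0 → ok
Recompute each column's even parity and compare to cp:
  c0: data parity 1, sent cp 1 → ok
  c1: data parity 0, sent cp 0 → ok
  c2: data parity 1, sent cp 1 → ok
  c3: data parity 0, sent cp 0 → ok
  c4: data parity 0, sent cp 1 → mismatch
Exactly one row (r0) and one column (c4) fail → the flipped bit is at their intersection.

row 0, column 4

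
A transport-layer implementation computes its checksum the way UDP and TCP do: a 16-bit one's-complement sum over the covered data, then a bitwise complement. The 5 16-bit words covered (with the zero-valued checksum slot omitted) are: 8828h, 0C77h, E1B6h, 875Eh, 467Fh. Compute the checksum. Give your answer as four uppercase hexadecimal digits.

BBCB

One's-complement addition (fold any carry out of bit 15 back into bit 0):
  0x8828 + 0x0C77 = 0x0949F
  0x949F + 0xE1B6 = 0x17655 → wrap carry → 0x7656
  0x7656 + 0x875E = 0x0FDB4
  0xFDB4 + 0x467F = 0x14433 → wrap carry → 0x4434
One's-complement sum = 0x4434.
Checksum = ~0x4434 & 0xFFFF = 0xBBCB.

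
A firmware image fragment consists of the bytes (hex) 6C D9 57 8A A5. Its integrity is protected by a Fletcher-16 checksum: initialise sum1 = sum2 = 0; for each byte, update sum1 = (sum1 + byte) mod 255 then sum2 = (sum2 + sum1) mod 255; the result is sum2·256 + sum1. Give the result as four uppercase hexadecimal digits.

Running sums (mod 255):
  after byte 0 (6C): sum1=108, sum2=108
  after byte 1 (D9): sum1=70, sum2=178
  after byte 2 (57): sum1=157, sum2=80
  after byte 3 (8A): sum1=40, sum2=120
  after byte 4 (A5): sum1=205, sum2=70
Checksum = sum2·256 + sum1 = 70·256 + 205 = 18125 = 0x46CD.

46CD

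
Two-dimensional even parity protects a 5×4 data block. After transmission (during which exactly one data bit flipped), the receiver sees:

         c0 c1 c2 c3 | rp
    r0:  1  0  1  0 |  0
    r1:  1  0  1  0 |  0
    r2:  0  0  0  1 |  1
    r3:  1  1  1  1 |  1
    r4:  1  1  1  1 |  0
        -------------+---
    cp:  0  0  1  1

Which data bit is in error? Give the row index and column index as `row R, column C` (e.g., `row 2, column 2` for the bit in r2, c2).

row 3, column 2

Recompute each row's even parity and compare to rp:
  r0: data parity 0, sent rp 0 → ok
  r1: data parity 0, sent rp 0 → ok
  r2: data parity 1, sent rp 1 → ok
  r3: data parity 0, sent rp 1 → mismatch
  r4: data parity 0, sent rp 0 → ok
Recompute each column's even parity and compare to cp:
  c0: data parity 0, sent cp 0 → ok
  c1: data parity 0, sent cp 0 → ok
  c2: data parity 0, sent cp 1 → mismatch
  c3: data parity 1, sent cp 1 → ok
Exactly one row (r3) and one column (c2) fail → the flipped bit is at their intersection.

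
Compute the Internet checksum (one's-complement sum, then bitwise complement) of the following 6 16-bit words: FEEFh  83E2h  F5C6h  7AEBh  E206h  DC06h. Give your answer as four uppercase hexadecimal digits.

One's-complement addition (fold any carry out of bit 15 back into bit 0):
  0xFEEF + 0x83E2 = 0x182D1 → wrap carry → 0x82D2
  0x82D2 + 0xF5C6 = 0x17898 → wrap carry → 0x7899
  0x7899 + 0x7AEB = 0x0F384
  0xF384 + 0xE206 = 0x1D58A → wrap carry → 0xD58B
  0xD58B + 0xDC06 = 0x1B191 → wrap carry → 0xB192
One's-complement sum = 0xB192.
Checksum = ~0xB192 & 0xFFFF = 0x4E6D.

4E6D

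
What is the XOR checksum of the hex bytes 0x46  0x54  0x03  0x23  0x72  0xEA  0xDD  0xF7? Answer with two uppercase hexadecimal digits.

80

XOR the bytes together:
  start with 0x46
  0x46 ⊕ 0x54 = 0x12
  0x12 ⊕ 0x03 = 0x11
  0x11 ⊕ 0x23 = 0x32
  0x32 ⊕ 0x72 = 0x40
  0x40 ⊕ 0xEA = 0xAA
  0xAA ⊕ 0xDD = 0x77
  0x77 ⊕ 0xF7 = 0x80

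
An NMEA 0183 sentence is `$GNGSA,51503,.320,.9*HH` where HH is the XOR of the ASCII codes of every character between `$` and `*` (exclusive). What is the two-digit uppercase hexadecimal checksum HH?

XOR the ASCII codes of the payload characters:
  'G' = 0x47 → acc = 0x47
  'N' = 0x4E → acc = 0x09
  'G' = 0x47 → acc = 0x4E
  'S' = 0x53 → acc = 0x1D
  'A' = 0x41 → acc = 0x5C
  ',' = 0x2C → acc = 0x70
  '5' = 0x35 → acc = 0x45
  '1' = 0x31 → acc = 0x74
  '5' = 0x35 → acc = 0x41
  '0' = 0x30 → acc = 0x71
  '3' = 0x33 → acc = 0x42
  ',' = 0x2C → acc = 0x6E
  '.' = 0x2E → acc = 0x40
  '3' = 0x33 → acc = 0x73
  '2' = 0x32 → acc = 0x41
  '0' = 0x30 → acc = 0x71
  ',' = 0x2C → acc = 0x5D
  '.' = 0x2E → acc = 0x73
  '9' = 0x39 → acc = 0x4A
Checksum = 0x4A.

4A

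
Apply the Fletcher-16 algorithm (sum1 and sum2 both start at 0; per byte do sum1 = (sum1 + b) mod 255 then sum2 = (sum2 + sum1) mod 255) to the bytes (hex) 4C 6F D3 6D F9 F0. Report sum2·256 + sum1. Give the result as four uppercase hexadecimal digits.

Running sums (mod 255):
  after byte 0 (4C): sum1=76, sum2=76
  after byte 1 (6F): sum1=187, sum2=8
  after byte 2 (D3): sum1=143, sum2=151
  after byte 3 (6D): sum1=252, sum2=148
  after byte 4 (F9): sum1=246, sum2=139
  after byte 5 (F0): sum1=231, sum2=115
Checksum = sum2·256 + sum1 = 115·256 + 231 = 29671 = 0x73E7.

73E7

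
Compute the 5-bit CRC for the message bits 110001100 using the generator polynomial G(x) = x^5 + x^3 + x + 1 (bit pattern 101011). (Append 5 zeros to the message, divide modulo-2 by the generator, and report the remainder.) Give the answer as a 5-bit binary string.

01100

Append 5 zeros: 11000110000000. Divide by 101011 (XOR where the leading bit is 1):
  pos 0: 110001 XOR 101011 = 011010
  pos 1: 110101 XOR 101011 = 011110
  pos 2: 111100 XOR 101011 = 010111
  pos 3: 101110 XOR 101011 = 000101
  pos 6: 101000 XOR 101011 = 000011
Remainder (last 5 bits) = 01100. This is the CRC / FCS.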